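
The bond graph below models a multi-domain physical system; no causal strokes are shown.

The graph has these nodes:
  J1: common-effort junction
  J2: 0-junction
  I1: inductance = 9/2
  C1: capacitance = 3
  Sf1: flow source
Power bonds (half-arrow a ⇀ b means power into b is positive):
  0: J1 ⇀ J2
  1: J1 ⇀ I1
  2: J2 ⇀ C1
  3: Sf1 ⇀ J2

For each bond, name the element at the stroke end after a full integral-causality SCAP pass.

bond 3 |Sf1  (source Sf1 imposes f)
bond 1 |I1  (I1: I, integral causality)
bond 0 |J1  (only one effort-in slot at J1)
bond 2 |J2  (J2 needs exactly one e-in)

bond 0 |J1
bond 1 |I1
bond 2 |J2
bond 3 |Sf1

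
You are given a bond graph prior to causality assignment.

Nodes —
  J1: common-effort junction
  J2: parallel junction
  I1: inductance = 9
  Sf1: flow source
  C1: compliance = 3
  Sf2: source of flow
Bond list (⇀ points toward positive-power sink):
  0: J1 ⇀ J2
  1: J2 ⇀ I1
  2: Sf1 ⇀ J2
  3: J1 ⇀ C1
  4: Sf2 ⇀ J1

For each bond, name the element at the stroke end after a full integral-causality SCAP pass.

b0 stroke→J2
b1 stroke→I1
b2 stroke→Sf1
b3 stroke→J1
b4 stroke→Sf2

β2 stroke at Sf1  (source Sf1 imposes f)
β4 stroke at Sf2  (Sf2 fixes flow; stroke at Sf2)
β1 stroke at I1  (prefer integral on I1)
β0 stroke at J2  (closing 0-jn rule on J2)
β3 stroke at J1  (J1: last free bond brings effort in)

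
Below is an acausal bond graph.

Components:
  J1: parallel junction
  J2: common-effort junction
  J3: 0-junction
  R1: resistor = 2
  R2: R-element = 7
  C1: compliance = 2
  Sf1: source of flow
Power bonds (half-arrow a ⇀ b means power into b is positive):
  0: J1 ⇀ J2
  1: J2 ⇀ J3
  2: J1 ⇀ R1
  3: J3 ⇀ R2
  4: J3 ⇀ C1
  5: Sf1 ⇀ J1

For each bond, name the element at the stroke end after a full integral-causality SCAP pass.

b0 stroke at J1
b1 stroke at J2
b2 stroke at R1
b3 stroke at R2
b4 stroke at J3
b5 stroke at Sf1

b5 stroke→Sf1  (source Sf1 imposes f)
b4 stroke→J3  (C1 integral (e out))
b1 stroke→J2  (J3: bond 4 brought effort, rest push out)
b3 stroke→R2  (J3: bond 4 brought effort, rest push out)
b0 stroke→J1  (J2 effort already set via bond 1)
b2 stroke→R1  (J1 effort already set via bond 0)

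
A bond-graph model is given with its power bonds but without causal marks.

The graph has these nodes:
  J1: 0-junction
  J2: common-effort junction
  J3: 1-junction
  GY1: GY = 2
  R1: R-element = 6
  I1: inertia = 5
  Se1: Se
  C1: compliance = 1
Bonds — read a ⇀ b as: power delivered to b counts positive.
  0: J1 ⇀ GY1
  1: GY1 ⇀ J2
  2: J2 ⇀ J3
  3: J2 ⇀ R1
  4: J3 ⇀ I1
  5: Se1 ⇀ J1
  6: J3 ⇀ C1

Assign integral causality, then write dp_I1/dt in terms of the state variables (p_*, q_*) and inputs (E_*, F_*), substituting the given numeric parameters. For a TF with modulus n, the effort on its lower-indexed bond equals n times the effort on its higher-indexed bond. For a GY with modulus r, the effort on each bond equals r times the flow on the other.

β5 →J1  (Se1 (Se) sets effort on bond)
β0 →GY1  (J1: bond 5 brought effort, rest push out)
β1 →GY1  (GY GY1: same side as bond 0)
β4 →I1  (I1 outputs flow p/I1)
β2 →J3  (J3 flow already set via bond 4)
β6 →J3  (J3: bond 4 brought flow, rest push out)
β3 →J2  (only one effort-in slot at J2)

dp_I1/dt = 3*E_Se1 - 6*p_I1/5 - q_C1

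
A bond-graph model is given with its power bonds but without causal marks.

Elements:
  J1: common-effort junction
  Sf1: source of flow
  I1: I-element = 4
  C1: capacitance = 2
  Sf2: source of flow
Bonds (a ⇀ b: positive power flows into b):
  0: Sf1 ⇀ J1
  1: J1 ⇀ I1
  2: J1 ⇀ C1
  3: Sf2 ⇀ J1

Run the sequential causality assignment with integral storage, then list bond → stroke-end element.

b0 stroke at Sf1  (Sf1: flow source, stroke at near end)
b3 stroke at Sf2  (source Sf2 imposes f)
b1 stroke at I1  (I1 outputs flow p/I1)
b2 stroke at J1  (J1 needs exactly one e-in)

b0 |Sf1
b1 |I1
b2 |J1
b3 |Sf2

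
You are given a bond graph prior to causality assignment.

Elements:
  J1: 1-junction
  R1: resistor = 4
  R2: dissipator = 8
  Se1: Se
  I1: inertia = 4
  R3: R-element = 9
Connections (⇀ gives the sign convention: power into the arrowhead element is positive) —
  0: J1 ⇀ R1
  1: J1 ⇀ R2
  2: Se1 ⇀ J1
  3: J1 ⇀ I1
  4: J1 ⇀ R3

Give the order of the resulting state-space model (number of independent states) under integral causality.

bond 2 stroke at J1  (Se1 fixes effort; stroke away)
bond 3 stroke at I1  (I1: I, integral causality)
bond 0 stroke at J1  (1-jn J1 has f-setter on 3)
bond 1 stroke at J1  (J1: bond 3 brought flow, rest push out)
bond 4 stroke at J1  (common-f at J1 fixed by 3)

1  (I1 all integral)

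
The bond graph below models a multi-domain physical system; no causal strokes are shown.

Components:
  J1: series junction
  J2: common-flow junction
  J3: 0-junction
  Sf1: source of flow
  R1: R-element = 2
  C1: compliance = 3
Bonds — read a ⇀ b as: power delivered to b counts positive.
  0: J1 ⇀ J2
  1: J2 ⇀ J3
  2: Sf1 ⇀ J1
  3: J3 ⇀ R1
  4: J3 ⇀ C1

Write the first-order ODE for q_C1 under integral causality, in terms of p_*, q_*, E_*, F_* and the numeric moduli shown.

bond 2 stroke at Sf1  (Sf1: flow source, stroke at near end)
bond 0 stroke at J1  (J1 flow already set via bond 2)
bond 1 stroke at J2  (1-jn J2 has f-setter on 0)
bond 4 stroke at J3  (C1 outputs effort q/C1)
bond 3 stroke at R1  (0-jn J3 has e-setter on 4)

dq_C1/dt = F_Sf1 - q_C1/6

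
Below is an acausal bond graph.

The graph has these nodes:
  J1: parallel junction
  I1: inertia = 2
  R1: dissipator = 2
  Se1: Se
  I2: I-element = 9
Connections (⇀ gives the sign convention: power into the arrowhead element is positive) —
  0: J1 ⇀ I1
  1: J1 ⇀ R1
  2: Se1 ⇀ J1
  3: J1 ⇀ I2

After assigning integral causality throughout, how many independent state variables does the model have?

2  (I1, I2 all integral)

bond 2 |J1  (source Se1 imposes e)
bond 0 |I1  (0-jn J1 has e-setter on 2)
bond 1 |R1  (J1: bond 2 brought effort, rest push out)
bond 3 |I2  (common-e at J1 fixed by 2)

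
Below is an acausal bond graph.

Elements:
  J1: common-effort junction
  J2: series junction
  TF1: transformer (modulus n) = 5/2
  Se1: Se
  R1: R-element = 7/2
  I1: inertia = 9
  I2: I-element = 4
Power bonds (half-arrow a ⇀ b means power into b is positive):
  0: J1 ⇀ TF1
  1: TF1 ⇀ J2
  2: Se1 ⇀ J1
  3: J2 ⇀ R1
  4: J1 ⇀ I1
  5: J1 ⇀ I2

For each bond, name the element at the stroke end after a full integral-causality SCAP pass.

b2 |J1  (source Se1 imposes e)
b0 |TF1  (common-e at J1 fixed by 2)
b4 |I1  (0-jn J1 has e-setter on 2)
b5 |I2  (common-e at J1 fixed by 2)
b1 |J2  (TF TF1: opposite of bond 0)
b3 |R1  (J2: last free bond brings flow in)

bond 0 →TF1
bond 1 →J2
bond 2 →J1
bond 3 →R1
bond 4 →I1
bond 5 →I2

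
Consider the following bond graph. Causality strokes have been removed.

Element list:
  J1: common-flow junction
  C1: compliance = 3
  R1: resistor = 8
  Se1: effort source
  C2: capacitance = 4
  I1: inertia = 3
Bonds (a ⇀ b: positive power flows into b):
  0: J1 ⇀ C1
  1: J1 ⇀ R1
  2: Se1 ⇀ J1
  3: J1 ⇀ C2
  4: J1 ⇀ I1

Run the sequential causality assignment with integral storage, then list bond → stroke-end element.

β0 |J1
β1 |J1
β2 |J1
β3 |J1
β4 |I1

b2 →J1  (Se1 fixes effort; stroke away)
b0 →J1  (C1: C, integral causality)
b3 →J1  (prefer integral on C2)
b4 →I1  (I1: I, integral causality)
b1 →J1  (J1: bond 4 brought flow, rest push out)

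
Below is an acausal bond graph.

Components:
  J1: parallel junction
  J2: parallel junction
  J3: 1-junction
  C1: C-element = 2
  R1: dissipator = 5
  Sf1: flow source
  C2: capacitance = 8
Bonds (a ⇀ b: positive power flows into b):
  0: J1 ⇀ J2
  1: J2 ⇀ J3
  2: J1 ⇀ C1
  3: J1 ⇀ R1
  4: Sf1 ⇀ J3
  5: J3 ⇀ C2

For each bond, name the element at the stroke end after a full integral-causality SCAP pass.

bond 4 stroke at Sf1  (Sf1 (Sf) sets flow on bond)
bond 1 stroke at J3  (J3: bond 4 brought flow, rest push out)
bond 5 stroke at J3  (common-f at J3 fixed by 4)
bond 0 stroke at J2  (closing 0-jn rule on J2)
bond 2 stroke at J1  (prefer integral on C1)
bond 3 stroke at R1  (0-jn J1 has e-setter on 2)

β0 stroke→J2
β1 stroke→J3
β2 stroke→J1
β3 stroke→R1
β4 stroke→Sf1
β5 stroke→J3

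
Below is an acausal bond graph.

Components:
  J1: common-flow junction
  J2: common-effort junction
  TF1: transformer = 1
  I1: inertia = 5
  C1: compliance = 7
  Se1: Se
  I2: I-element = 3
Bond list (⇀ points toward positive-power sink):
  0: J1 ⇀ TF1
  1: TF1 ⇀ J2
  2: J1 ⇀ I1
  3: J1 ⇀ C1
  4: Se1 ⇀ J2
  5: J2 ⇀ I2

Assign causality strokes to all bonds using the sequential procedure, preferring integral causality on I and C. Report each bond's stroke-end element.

#4 stroke at J2  (Se1 (Se) sets effort on bond)
#1 stroke at TF1  (J2: bond 4 brought effort, rest push out)
#5 stroke at I2  (common-e at J2 fixed by 4)
#0 stroke at J1  (TF TF1: opposite of bond 1)
#2 stroke at I1  (I1: I, integral causality)
#3 stroke at J1  (J1: bond 2 brought flow, rest push out)

#0 →J1
#1 →TF1
#2 →I1
#3 →J1
#4 →J2
#5 →I2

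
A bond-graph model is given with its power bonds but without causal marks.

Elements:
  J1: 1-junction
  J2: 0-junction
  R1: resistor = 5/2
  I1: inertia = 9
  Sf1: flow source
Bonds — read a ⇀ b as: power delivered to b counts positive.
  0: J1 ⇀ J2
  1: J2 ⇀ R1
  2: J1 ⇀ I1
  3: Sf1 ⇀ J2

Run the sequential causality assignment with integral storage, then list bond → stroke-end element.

bond 0 stroke→J1
bond 1 stroke→J2
bond 2 stroke→I1
bond 3 stroke→Sf1

β3 |Sf1  (source Sf1 imposes f)
β2 |I1  (prefer integral on I1)
β0 |J1  (J1: bond 2 brought flow, rest push out)
β1 |J2  (J2 needs exactly one e-in)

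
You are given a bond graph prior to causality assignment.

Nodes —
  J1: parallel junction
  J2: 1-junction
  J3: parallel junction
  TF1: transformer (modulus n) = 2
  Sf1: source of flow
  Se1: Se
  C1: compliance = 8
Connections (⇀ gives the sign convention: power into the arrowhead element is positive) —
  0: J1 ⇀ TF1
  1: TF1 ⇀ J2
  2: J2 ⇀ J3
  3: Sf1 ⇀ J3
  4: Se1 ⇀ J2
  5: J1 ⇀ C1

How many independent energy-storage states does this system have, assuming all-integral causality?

1  (C1 all integral)

β3 stroke at Sf1  (Sf1 fixes flow; stroke at Sf1)
β4 stroke at J2  (Se1 (Se) sets effort on bond)
β2 stroke at J3  (J3 needs exactly one e-in)
β1 stroke at J2  (common-f at J2 fixed by 2)
β0 stroke at TF1  (TF1: transformer flips bond 1)
β5 stroke at J1  (J1: last free bond brings effort in)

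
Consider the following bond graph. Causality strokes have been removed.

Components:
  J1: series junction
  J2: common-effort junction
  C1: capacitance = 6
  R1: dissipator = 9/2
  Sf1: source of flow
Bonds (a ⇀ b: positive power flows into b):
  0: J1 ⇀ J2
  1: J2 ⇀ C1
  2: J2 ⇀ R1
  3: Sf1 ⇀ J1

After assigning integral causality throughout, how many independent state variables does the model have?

1  (C1 all integral)

bond 3 →Sf1  (Sf1 fixes flow; stroke at Sf1)
bond 0 →J1  (1-jn J1 has f-setter on 3)
bond 1 →J2  (prefer integral on C1)
bond 2 →R1  (J2 effort already set via bond 1)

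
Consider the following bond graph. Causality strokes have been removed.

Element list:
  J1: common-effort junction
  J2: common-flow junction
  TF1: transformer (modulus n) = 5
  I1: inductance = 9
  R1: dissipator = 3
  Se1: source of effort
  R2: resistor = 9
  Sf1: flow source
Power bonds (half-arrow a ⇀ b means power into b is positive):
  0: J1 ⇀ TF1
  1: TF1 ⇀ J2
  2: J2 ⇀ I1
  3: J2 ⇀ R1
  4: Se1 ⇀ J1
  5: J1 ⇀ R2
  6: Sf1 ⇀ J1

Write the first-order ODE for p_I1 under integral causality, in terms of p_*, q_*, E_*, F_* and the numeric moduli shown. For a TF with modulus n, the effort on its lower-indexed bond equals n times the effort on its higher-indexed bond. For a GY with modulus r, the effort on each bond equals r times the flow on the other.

#4 stroke→J1  (source Se1 imposes e)
#6 stroke→Sf1  (Sf1: flow source, stroke at near end)
#0 stroke→TF1  (common-e at J1 fixed by 4)
#5 stroke→R2  (J1: bond 4 brought effort, rest push out)
#1 stroke→J2  (TF TF1: opposite of bond 0)
#2 stroke→I1  (I1 integral (f out))
#3 stroke→J2  (J2 flow already set via bond 2)

dp_I1/dt = E_Se1/5 - p_I1/3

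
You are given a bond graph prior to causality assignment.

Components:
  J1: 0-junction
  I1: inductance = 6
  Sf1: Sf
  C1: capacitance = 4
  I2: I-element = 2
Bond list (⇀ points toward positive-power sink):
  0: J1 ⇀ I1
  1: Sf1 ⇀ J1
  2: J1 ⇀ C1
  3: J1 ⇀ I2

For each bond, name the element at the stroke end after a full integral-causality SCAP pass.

b1 |Sf1  (Sf1 (Sf) sets flow on bond)
b0 |I1  (I1: I, integral causality)
b2 |J1  (C1 outputs effort q/C1)
b3 |I2  (J1: bond 2 brought effort, rest push out)

b0 |I1
b1 |Sf1
b2 |J1
b3 |I2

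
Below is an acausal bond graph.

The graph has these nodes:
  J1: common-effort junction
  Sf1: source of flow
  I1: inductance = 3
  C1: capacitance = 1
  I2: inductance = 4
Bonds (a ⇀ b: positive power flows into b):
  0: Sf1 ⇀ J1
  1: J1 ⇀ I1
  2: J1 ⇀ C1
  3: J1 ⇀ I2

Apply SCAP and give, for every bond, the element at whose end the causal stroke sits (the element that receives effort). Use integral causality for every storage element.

β0 stroke→Sf1  (Sf1: flow source, stroke at near end)
β1 stroke→I1  (I1 outputs flow p/I1)
β2 stroke→J1  (C1 integral (e out))
β3 stroke→I2  (0-jn J1 has e-setter on 2)

β0 |Sf1
β1 |I1
β2 |J1
β3 |I2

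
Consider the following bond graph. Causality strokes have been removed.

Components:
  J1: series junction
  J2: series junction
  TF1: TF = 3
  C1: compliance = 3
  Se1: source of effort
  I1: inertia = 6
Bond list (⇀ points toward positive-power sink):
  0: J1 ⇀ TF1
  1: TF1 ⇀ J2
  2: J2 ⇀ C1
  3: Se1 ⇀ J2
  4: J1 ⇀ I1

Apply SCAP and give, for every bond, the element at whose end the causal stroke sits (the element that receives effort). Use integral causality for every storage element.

β3 stroke at J2  (Se1 fixes effort; stroke away)
β2 stroke at J2  (C1: C, integral causality)
β1 stroke at TF1  (only one flow-in slot at J2)
β0 stroke at J1  (TF1: transformer flips bond 1)
β4 stroke at I1  (only one flow-in slot at J1)

β0 stroke at J1
β1 stroke at TF1
β2 stroke at J2
β3 stroke at J2
β4 stroke at I1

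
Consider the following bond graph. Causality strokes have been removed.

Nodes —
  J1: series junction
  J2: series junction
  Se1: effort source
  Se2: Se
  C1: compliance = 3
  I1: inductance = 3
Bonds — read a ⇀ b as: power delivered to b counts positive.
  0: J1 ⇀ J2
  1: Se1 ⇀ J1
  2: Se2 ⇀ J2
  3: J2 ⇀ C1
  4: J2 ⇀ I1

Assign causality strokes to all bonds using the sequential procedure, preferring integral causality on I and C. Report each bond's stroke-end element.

b0 stroke→J2
b1 stroke→J1
b2 stroke→J2
b3 stroke→J2
b4 stroke→I1

#1 stroke at J1  (source Se1 imposes e)
#2 stroke at J2  (Se2 fixes effort; stroke away)
#0 stroke at J2  (J1: last free bond brings flow in)
#3 stroke at J2  (prefer integral on C1)
#4 stroke at I1  (J2: last free bond brings flow in)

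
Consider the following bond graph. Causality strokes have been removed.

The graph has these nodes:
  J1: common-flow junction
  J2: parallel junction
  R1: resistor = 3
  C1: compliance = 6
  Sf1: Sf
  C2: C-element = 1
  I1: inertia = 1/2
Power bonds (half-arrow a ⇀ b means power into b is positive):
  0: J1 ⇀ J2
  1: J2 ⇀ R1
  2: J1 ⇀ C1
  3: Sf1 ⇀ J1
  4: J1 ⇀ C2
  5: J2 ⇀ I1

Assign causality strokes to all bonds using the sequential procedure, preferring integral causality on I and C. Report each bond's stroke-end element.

b0 stroke→J1
b1 stroke→J2
b2 stroke→J1
b3 stroke→Sf1
b4 stroke→J1
b5 stroke→I1

bond 3 stroke→Sf1  (Sf1 (Sf) sets flow on bond)
bond 0 stroke→J1  (J1 flow already set via bond 3)
bond 2 stroke→J1  (J1: bond 3 brought flow, rest push out)
bond 4 stroke→J1  (J1: bond 3 brought flow, rest push out)
bond 5 stroke→I1  (prefer integral on I1)
bond 1 stroke→J2  (only one effort-in slot at J2)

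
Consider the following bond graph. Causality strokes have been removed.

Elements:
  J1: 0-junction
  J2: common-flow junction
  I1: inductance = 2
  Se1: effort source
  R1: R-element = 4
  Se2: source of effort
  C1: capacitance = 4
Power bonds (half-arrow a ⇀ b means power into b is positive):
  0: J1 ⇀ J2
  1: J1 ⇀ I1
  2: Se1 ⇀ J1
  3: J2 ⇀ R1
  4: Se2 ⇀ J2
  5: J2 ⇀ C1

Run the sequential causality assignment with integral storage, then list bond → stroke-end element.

β0 →J2
β1 →I1
β2 →J1
β3 →R1
β4 →J2
β5 →J2

#2 stroke→J1  (Se1 (Se) sets effort on bond)
#4 stroke→J2  (Se2 (Se) sets effort on bond)
#0 stroke→J2  (J1 effort already set via bond 2)
#1 stroke→I1  (0-jn J1 has e-setter on 2)
#5 stroke→J2  (C1 outputs effort q/C1)
#3 stroke→R1  (J2 needs exactly one f-in)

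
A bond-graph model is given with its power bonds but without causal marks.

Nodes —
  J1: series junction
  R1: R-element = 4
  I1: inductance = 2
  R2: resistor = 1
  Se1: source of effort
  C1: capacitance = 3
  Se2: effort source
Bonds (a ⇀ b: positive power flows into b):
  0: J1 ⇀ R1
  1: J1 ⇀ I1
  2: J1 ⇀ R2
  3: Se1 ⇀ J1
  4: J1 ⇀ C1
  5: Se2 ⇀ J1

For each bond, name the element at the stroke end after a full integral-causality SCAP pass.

#3 stroke at J1  (Se1 fixes effort; stroke away)
#5 stroke at J1  (Se2 fixes effort; stroke away)
#1 stroke at I1  (I1: I, integral causality)
#0 stroke at J1  (common-f at J1 fixed by 1)
#2 stroke at J1  (common-f at J1 fixed by 1)
#4 stroke at J1  (J1 flow already set via bond 1)

b0 stroke→J1
b1 stroke→I1
b2 stroke→J1
b3 stroke→J1
b4 stroke→J1
b5 stroke→J1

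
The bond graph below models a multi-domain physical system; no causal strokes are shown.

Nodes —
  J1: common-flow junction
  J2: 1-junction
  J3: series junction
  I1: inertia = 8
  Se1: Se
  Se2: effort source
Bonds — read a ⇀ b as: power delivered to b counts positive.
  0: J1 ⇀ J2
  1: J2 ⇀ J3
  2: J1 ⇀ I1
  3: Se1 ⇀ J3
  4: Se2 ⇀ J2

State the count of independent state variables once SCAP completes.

1  (I1 all integral)

b3 stroke at J3  (Se1 fixes effort; stroke away)
b4 stroke at J2  (Se2: effort source, stroke at far end)
b1 stroke at J2  (closing 1-jn rule on J3)
b0 stroke at J1  (J2: last free bond brings flow in)
b2 stroke at I1  (J1 needs exactly one f-in)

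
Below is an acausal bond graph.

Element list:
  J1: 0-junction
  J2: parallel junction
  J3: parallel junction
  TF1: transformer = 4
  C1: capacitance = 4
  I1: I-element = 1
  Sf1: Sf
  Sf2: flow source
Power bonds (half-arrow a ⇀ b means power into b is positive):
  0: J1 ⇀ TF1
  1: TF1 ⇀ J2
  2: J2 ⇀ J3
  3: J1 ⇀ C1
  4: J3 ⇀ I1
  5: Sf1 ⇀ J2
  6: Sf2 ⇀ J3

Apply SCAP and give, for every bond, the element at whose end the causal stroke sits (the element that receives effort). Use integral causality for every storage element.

β0 →TF1
β1 →J2
β2 →J3
β3 →J1
β4 →I1
β5 →Sf1
β6 →Sf2

b5 stroke at Sf1  (Sf1: flow source, stroke at near end)
b6 stroke at Sf2  (source Sf2 imposes f)
b3 stroke at J1  (C1 outputs effort q/C1)
b0 stroke at TF1  (0-jn J1 has e-setter on 3)
b1 stroke at J2  (TF TF1: opposite of bond 0)
b2 stroke at J3  (J2 effort already set via bond 1)
b4 stroke at I1  (J3: bond 2 brought effort, rest push out)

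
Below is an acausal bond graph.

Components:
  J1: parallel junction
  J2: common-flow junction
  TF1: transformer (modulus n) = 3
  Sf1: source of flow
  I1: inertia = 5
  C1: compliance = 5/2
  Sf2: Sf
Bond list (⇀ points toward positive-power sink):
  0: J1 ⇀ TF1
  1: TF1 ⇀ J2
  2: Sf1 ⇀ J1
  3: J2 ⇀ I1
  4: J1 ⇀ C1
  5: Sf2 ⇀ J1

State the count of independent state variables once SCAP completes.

b2 stroke at Sf1  (Sf1 fixes flow; stroke at Sf1)
b5 stroke at Sf2  (Sf2: flow source, stroke at near end)
b3 stroke at I1  (prefer integral on I1)
b1 stroke at J2  (J2: bond 3 brought flow, rest push out)
b0 stroke at TF1  (through TF1, causality passes straight; one stroke at TF1)
b4 stroke at J1  (closing 0-jn rule on J1)

2  (C1, I1 all integral)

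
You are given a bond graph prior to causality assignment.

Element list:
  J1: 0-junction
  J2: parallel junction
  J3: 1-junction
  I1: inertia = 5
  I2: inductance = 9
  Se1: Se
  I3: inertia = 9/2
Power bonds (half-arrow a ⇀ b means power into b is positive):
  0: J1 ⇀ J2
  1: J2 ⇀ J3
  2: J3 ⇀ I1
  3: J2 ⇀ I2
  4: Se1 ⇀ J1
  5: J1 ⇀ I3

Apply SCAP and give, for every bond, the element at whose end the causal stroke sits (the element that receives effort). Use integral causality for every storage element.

bond 4 →J1  (Se1 (Se) sets effort on bond)
bond 0 →J2  (J1 effort already set via bond 4)
bond 5 →I3  (J1: bond 4 brought effort, rest push out)
bond 1 →J3  (J2: bond 0 brought effort, rest push out)
bond 3 →I2  (J2: bond 0 brought effort, rest push out)
bond 2 →I1  (closing 1-jn rule on J3)

β0 |J2
β1 |J3
β2 |I1
β3 |I2
β4 |J1
β5 |I3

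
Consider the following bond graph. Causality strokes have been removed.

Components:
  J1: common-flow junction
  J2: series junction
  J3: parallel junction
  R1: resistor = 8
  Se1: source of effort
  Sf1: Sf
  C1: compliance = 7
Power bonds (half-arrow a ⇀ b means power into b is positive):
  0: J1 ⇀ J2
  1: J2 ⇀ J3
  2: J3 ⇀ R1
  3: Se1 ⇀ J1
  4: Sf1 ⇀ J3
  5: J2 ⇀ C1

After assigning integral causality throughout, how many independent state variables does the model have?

b3 →J1  (source Se1 imposes e)
b4 →Sf1  (source Sf1 imposes f)
b0 →J2  (J1: last free bond brings flow in)
b5 →J2  (C1 outputs effort q/C1)
b1 →J3  (J2: last free bond brings flow in)
b2 →R1  (J3: bond 1 brought effort, rest push out)

1  (C1 all integral)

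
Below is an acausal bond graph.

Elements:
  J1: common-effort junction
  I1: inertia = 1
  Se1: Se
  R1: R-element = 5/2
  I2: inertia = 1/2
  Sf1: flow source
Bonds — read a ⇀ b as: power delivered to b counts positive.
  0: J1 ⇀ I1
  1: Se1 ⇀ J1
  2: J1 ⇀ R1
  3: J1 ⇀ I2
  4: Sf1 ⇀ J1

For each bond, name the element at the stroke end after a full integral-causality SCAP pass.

β0 stroke→I1
β1 stroke→J1
β2 stroke→R1
β3 stroke→I2
β4 stroke→Sf1

bond 1 stroke at J1  (Se1: effort source, stroke at far end)
bond 4 stroke at Sf1  (source Sf1 imposes f)
bond 0 stroke at I1  (J1: bond 1 brought effort, rest push out)
bond 2 stroke at R1  (0-jn J1 has e-setter on 1)
bond 3 stroke at I2  (J1 effort already set via bond 1)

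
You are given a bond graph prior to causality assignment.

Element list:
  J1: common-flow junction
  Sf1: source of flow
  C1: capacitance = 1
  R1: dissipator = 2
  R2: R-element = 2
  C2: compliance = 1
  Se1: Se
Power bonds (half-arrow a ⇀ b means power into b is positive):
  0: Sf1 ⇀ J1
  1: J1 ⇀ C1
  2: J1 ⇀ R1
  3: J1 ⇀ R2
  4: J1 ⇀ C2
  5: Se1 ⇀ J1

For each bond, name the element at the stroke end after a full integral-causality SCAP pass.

#0 stroke→Sf1  (Sf1: flow source, stroke at near end)
#5 stroke→J1  (Se1 fixes effort; stroke away)
#1 stroke→J1  (J1 flow already set via bond 0)
#2 stroke→J1  (J1 flow already set via bond 0)
#3 stroke→J1  (1-jn J1 has f-setter on 0)
#4 stroke→J1  (1-jn J1 has f-setter on 0)

b0 stroke at Sf1
b1 stroke at J1
b2 stroke at J1
b3 stroke at J1
b4 stroke at J1
b5 stroke at J1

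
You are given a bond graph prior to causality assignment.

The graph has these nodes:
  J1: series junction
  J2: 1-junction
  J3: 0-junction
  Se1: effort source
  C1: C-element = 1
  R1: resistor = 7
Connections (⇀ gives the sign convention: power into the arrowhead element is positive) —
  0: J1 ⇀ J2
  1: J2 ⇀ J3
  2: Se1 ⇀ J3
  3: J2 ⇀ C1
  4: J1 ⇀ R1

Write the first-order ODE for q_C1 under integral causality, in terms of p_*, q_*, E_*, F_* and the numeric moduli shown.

dq_C1/dt = -E_Se1/7 - q_C1/7

#2 stroke at J3  (source Se1 imposes e)
#1 stroke at J2  (J3: bond 2 brought effort, rest push out)
#3 stroke at J2  (C1 integral (e out))
#0 stroke at J1  (closing 1-jn rule on J2)
#4 stroke at R1  (closing 1-jn rule on J1)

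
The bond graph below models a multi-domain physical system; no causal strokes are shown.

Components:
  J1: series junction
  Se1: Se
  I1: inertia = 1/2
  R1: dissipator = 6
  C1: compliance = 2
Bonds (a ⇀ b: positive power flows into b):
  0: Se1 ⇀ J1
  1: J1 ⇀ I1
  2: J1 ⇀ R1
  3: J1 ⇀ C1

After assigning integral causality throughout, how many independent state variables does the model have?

2  (C1, I1 all integral)

β0 |J1  (source Se1 imposes e)
β1 |I1  (I1 integral (f out))
β2 |J1  (J1 flow already set via bond 1)
β3 |J1  (J1: bond 1 brought flow, rest push out)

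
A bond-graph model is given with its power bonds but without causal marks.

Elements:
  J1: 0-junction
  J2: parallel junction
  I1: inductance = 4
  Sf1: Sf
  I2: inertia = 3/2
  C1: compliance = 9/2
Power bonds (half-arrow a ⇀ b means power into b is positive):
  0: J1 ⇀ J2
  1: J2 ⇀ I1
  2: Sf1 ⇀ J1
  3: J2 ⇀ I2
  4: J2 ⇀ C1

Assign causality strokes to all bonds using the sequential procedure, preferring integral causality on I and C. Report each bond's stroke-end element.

β2 stroke at Sf1  (Sf1 (Sf) sets flow on bond)
β0 stroke at J1  (only one effort-in slot at J1)
β1 stroke at I1  (I1 outputs flow p/I1)
β3 stroke at I2  (I2 integral (f out))
β4 stroke at J2  (closing 0-jn rule on J2)

b0 stroke at J1
b1 stroke at I1
b2 stroke at Sf1
b3 stroke at I2
b4 stroke at J2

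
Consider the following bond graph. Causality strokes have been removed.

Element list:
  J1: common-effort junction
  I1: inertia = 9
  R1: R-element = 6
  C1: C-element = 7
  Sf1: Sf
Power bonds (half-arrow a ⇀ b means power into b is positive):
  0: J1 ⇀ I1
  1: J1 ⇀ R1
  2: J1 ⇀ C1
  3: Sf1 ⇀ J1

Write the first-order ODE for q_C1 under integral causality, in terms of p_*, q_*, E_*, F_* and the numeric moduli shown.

β3 →Sf1  (Sf1: flow source, stroke at near end)
β0 →I1  (I1 integral (f out))
β2 →J1  (C1: C, integral causality)
β1 →R1  (J1 effort already set via bond 2)

dq_C1/dt = F_Sf1 - p_I1/9 - q_C1/42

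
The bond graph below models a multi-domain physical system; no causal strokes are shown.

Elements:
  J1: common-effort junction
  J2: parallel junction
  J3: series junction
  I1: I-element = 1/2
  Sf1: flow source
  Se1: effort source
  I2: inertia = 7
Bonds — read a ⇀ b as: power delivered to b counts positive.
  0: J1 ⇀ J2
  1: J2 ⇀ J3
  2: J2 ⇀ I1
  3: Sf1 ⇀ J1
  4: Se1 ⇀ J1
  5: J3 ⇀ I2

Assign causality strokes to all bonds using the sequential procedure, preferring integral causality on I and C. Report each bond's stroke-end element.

β0 stroke at J2
β1 stroke at J3
β2 stroke at I1
β3 stroke at Sf1
β4 stroke at J1
β5 stroke at I2

β3 →Sf1  (Sf1 (Sf) sets flow on bond)
β4 →J1  (Se1 fixes effort; stroke away)
β0 →J2  (common-e at J1 fixed by 4)
β1 →J3  (J2 effort already set via bond 0)
β2 →I1  (J2: bond 0 brought effort, rest push out)
β5 →I2  (only one flow-in slot at J3)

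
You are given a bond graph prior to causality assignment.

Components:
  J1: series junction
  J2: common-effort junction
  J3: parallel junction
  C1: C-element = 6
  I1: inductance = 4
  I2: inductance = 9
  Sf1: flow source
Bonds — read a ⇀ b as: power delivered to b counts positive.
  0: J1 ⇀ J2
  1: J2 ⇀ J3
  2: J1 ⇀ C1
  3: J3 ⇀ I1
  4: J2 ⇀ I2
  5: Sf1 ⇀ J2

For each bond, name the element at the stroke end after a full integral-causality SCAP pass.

bond 5 stroke→Sf1  (Sf1 (Sf) sets flow on bond)
bond 2 stroke→J1  (C1 outputs effort q/C1)
bond 0 stroke→J2  (only one flow-in slot at J1)
bond 1 stroke→J3  (J2 effort already set via bond 0)
bond 4 stroke→I2  (common-e at J2 fixed by 0)
bond 3 stroke→I1  (J3: bond 1 brought effort, rest push out)

#0 |J2
#1 |J3
#2 |J1
#3 |I1
#4 |I2
#5 |Sf1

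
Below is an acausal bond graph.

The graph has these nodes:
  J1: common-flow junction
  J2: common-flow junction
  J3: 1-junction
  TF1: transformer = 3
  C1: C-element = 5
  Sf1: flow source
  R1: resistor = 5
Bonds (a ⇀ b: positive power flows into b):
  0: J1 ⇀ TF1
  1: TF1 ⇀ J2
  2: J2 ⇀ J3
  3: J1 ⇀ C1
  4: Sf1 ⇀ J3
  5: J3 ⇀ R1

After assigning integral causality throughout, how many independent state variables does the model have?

#4 stroke→Sf1  (source Sf1 imposes f)
#2 stroke→J3  (J3 flow already set via bond 4)
#5 stroke→J3  (J3: bond 4 brought flow, rest push out)
#1 stroke→J2  (J2: bond 2 brought flow, rest push out)
#0 stroke→TF1  (TF TF1: opposite of bond 1)
#3 stroke→J1  (common-f at J1 fixed by 0)

1  (C1 all integral)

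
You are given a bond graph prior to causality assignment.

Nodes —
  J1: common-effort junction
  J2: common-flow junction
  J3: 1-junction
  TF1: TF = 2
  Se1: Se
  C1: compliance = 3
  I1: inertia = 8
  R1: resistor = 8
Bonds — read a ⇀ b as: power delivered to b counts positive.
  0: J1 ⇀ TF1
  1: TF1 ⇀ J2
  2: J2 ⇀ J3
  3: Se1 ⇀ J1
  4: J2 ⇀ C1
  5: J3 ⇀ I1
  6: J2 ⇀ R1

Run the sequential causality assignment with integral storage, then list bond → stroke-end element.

β0 |TF1
β1 |J2
β2 |J3
β3 |J1
β4 |J2
β5 |I1
β6 |J2

β3 stroke→J1  (Se1: effort source, stroke at far end)
β0 stroke→TF1  (common-e at J1 fixed by 3)
β1 stroke→J2  (through TF1, causality passes straight; one stroke at TF1)
β4 stroke→J2  (C1: C, integral causality)
β5 stroke→I1  (I1: I, integral causality)
β2 stroke→J3  (J3: bond 5 brought flow, rest push out)
β6 stroke→J2  (1-jn J2 has f-setter on 2)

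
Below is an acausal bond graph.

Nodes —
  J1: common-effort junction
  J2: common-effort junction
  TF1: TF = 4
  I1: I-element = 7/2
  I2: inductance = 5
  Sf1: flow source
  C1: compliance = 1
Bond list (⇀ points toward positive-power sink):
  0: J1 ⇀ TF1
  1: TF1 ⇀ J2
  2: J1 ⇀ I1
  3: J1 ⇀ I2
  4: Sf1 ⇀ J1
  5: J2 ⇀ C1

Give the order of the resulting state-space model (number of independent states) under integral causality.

3  (C1, I1, I2 all integral)

b4 stroke→Sf1  (Sf1 (Sf) sets flow on bond)
b2 stroke→I1  (I1 outputs flow p/I1)
b3 stroke→I2  (I2: I, integral causality)
b0 stroke→J1  (only one effort-in slot at J1)
b1 stroke→TF1  (TF TF1: opposite of bond 0)
b5 stroke→J2  (J2: last free bond brings effort in)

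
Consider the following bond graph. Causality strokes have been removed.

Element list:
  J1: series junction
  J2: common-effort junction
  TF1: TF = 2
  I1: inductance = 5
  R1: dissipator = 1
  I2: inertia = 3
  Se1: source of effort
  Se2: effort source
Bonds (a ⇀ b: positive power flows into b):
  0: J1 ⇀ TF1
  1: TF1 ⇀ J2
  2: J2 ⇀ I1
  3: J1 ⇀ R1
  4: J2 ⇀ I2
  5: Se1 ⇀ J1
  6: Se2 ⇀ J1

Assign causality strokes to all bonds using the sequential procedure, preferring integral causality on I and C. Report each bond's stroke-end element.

β5 |J1  (Se1 fixes effort; stroke away)
β6 |J1  (source Se2 imposes e)
β2 |I1  (I1 integral (f out))
β4 |I2  (prefer integral on I2)
β1 |J2  (J2: last free bond brings effort in)
β0 |TF1  (TF1: transformer flips bond 1)
β3 |J1  (common-f at J1 fixed by 0)

#0 stroke→TF1
#1 stroke→J2
#2 stroke→I1
#3 stroke→J1
#4 stroke→I2
#5 stroke→J1
#6 stroke→J1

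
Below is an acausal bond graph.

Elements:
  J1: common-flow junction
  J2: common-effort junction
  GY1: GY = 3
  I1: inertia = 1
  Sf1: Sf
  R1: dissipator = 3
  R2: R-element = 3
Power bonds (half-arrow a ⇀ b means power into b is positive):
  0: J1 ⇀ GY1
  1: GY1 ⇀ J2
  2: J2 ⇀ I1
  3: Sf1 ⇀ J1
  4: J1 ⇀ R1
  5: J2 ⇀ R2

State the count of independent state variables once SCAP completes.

1  (I1 all integral)

bond 3 stroke→Sf1  (Sf1: flow source, stroke at near end)
bond 0 stroke→J1  (1-jn J1 has f-setter on 3)
bond 4 stroke→J1  (1-jn J1 has f-setter on 3)
bond 1 stroke→J2  (GY1 both-in/both-out from 0)
bond 2 stroke→I1  (J2 effort already set via bond 1)
bond 5 stroke→R2  (J2: bond 1 brought effort, rest push out)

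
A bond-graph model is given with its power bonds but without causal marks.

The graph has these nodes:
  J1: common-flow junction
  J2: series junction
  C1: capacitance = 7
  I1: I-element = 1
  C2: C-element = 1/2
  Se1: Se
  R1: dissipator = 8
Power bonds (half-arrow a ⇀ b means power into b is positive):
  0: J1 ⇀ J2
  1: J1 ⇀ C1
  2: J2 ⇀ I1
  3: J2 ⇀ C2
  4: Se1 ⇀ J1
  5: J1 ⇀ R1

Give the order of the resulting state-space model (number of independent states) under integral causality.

β4 stroke→J1  (Se1 fixes effort; stroke away)
β1 stroke→J1  (C1 outputs effort q/C1)
β2 stroke→I1  (I1: I, integral causality)
β0 stroke→J2  (J2: bond 2 brought flow, rest push out)
β3 stroke→J2  (1-jn J2 has f-setter on 2)
β5 stroke→J1  (J1 flow already set via bond 0)

3  (C1, C2, I1 all integral)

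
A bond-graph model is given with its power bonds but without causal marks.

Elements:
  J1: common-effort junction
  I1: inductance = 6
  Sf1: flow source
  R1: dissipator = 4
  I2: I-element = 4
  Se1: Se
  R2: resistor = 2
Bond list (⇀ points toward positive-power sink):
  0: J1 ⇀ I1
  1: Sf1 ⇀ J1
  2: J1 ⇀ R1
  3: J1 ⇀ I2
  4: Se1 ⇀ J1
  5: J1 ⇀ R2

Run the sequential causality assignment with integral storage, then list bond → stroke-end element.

b1 stroke→Sf1  (Sf1 fixes flow; stroke at Sf1)
b4 stroke→J1  (Se1 (Se) sets effort on bond)
b0 stroke→I1  (common-e at J1 fixed by 4)
b2 stroke→R1  (J1 effort already set via bond 4)
b3 stroke→I2  (J1 effort already set via bond 4)
b5 stroke→R2  (0-jn J1 has e-setter on 4)

bond 0 stroke at I1
bond 1 stroke at Sf1
bond 2 stroke at R1
bond 3 stroke at I2
bond 4 stroke at J1
bond 5 stroke at R2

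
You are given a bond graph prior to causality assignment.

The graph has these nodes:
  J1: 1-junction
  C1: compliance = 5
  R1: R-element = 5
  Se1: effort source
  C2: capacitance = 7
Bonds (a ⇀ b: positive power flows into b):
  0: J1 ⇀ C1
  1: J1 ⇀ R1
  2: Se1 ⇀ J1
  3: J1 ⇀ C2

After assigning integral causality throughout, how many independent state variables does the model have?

2  (C1, C2 all integral)

bond 2 stroke→J1  (source Se1 imposes e)
bond 0 stroke→J1  (C1 integral (e out))
bond 3 stroke→J1  (prefer integral on C2)
bond 1 stroke→R1  (J1 needs exactly one f-in)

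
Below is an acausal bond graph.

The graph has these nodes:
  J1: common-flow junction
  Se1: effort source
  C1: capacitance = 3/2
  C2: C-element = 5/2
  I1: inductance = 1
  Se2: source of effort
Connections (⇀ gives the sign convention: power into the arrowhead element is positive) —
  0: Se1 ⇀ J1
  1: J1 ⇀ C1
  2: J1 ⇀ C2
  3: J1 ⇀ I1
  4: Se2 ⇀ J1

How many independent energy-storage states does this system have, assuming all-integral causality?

3  (C1, C2, I1 all integral)

#0 |J1  (source Se1 imposes e)
#4 |J1  (Se2: effort source, stroke at far end)
#1 |J1  (C1: C, integral causality)
#2 |J1  (C2 integral (e out))
#3 |I1  (closing 1-jn rule on J1)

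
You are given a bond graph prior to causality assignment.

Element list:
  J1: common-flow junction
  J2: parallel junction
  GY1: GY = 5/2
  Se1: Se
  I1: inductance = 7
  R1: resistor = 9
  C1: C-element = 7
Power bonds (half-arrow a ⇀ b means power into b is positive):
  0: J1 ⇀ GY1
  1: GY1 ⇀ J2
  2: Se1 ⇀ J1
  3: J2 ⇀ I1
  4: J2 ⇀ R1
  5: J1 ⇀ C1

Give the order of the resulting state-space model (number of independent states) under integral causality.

2  (C1, I1 all integral)

b2 stroke at J1  (Se1 (Se) sets effort on bond)
b3 stroke at I1  (I1 integral (f out))
b5 stroke at J1  (C1: C, integral causality)
b0 stroke at GY1  (J1: last free bond brings flow in)
b1 stroke at GY1  (GY GY1: same side as bond 0)
b4 stroke at J2  (J2: last free bond brings effort in)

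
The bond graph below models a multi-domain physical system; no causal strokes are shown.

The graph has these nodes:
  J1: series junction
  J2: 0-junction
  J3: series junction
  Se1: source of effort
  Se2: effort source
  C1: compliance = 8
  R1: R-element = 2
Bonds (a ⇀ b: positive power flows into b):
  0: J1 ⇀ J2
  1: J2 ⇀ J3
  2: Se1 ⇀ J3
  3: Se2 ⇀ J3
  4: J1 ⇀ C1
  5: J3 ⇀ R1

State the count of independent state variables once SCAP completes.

b2 stroke at J3  (Se1: effort source, stroke at far end)
b3 stroke at J3  (Se2: effort source, stroke at far end)
b4 stroke at J1  (C1 outputs effort q/C1)
b0 stroke at J2  (J1 needs exactly one f-in)
b1 stroke at J3  (common-e at J2 fixed by 0)
b5 stroke at R1  (closing 1-jn rule on J3)

1  (C1 all integral)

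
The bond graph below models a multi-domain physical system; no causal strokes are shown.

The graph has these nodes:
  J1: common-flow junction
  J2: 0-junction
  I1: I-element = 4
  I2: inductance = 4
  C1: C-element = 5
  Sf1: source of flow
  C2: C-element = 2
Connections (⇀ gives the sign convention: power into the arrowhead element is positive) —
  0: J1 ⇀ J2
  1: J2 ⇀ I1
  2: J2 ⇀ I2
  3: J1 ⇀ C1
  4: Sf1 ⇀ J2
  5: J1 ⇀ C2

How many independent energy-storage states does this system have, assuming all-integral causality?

4  (C1, C2, I1, I2 all integral)

#4 stroke at Sf1  (Sf1 (Sf) sets flow on bond)
#1 stroke at I1  (I1 integral (f out))
#2 stroke at I2  (I2 integral (f out))
#0 stroke at J2  (only one effort-in slot at J2)
#3 stroke at J1  (J1: bond 0 brought flow, rest push out)
#5 stroke at J1  (J1 flow already set via bond 0)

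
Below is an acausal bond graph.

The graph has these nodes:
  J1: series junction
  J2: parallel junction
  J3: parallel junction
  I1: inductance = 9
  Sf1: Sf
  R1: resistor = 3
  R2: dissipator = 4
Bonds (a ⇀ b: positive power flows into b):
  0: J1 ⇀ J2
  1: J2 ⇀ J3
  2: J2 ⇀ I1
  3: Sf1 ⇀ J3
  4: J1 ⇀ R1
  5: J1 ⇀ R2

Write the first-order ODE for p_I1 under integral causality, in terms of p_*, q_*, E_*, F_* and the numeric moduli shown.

b3 →Sf1  (Sf1 (Sf) sets flow on bond)
b1 →J3  (closing 0-jn rule on J3)
b2 →I1  (I1 integral (f out))
b0 →J2  (J2 needs exactly one e-in)
b4 →J1  (1-jn J1 has f-setter on 0)
b5 →J1  (common-f at J1 fixed by 0)

dp_I1/dt = 7*F_Sf1 - 7*p_I1/9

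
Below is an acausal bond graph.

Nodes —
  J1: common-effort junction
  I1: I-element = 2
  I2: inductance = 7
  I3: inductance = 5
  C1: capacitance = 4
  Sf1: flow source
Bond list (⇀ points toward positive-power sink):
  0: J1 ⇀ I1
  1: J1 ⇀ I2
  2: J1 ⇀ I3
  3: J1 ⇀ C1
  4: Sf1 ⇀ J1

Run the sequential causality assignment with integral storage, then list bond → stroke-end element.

b0 stroke→I1
b1 stroke→I2
b2 stroke→I3
b3 stroke→J1
b4 stroke→Sf1

β4 stroke→Sf1  (Sf1 (Sf) sets flow on bond)
β0 stroke→I1  (I1 integral (f out))
β1 stroke→I2  (I2 integral (f out))
β2 stroke→I3  (I3 outputs flow p/I3)
β3 stroke→J1  (closing 0-jn rule on J1)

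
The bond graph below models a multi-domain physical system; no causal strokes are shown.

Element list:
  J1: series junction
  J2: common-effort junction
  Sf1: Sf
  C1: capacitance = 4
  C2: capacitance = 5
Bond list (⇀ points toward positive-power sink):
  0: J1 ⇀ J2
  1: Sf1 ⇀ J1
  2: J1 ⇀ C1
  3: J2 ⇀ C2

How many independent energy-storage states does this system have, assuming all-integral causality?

2  (C1, C2 all integral)

β1 →Sf1  (Sf1: flow source, stroke at near end)
β0 →J1  (J1: bond 1 brought flow, rest push out)
β2 →J1  (J1: bond 1 brought flow, rest push out)
β3 →J2  (J2 needs exactly one e-in)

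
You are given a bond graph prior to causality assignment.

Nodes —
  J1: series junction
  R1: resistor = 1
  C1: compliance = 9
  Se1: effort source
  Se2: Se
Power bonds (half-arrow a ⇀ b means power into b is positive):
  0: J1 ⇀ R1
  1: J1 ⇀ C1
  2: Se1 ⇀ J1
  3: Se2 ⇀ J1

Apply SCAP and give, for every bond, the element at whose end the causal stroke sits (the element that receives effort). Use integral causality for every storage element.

b0 |R1
b1 |J1
b2 |J1
b3 |J1

#2 →J1  (Se1 (Se) sets effort on bond)
#3 →J1  (Se2 fixes effort; stroke away)
#1 →J1  (C1 outputs effort q/C1)
#0 →R1  (closing 1-jn rule on J1)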